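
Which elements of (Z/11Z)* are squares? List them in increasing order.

1,3,4,5,9

Square k = 1,…,5 (k and 11−k give the same square):
1²=1, 2²=4, 3²=9, 4²≡5, 5²≡3 (mod 11).
So the quadratic residues mod 11 are {1, 3, 4, 5, 9}.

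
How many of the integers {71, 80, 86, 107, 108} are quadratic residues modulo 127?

2

(71/127) = +1 → QR.
(80/127) = -1 → non-residue.
(86/127) = -1 → non-residue.
(107/127) = +1 → QR.
(108/127) = -1 → non-residue.
Total quadratic residues among the 5: 2.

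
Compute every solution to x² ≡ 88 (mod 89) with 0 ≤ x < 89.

34, 55

89 ≡ 1 (mod 4), so we find a root by search.
Trying successive values, 34² = 1156 ≡ 88 (mod 89). The other root is 89 − 34 = 55.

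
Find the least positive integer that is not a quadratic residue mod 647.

5

(2/647) = +1, so 2 is a residue.
(3/647) = +1, so 3 is a residue.
(4/647) = +1, so 4 is a residue.
(5/647) = −1, so 5 is the smallest positive non-residue mod 647.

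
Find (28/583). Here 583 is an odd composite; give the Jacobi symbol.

Pull out 2^2: since 583 ≡ 7 (mod 8), (2/583) = +1, so (2/583)^2 = +1.
Reciprocity: 7 ≡ 3 and 583 ≡ 3 (mod 4), so (7/583) = −(583/7).
Reduce top mod 7: now compute (2/7).
Pull out 2: since 7 ≡ 7 (mod 8), (2/7) = +1.
Reached (1/7) = 1. Collecting the sign flips along the way, the symbol is -1.

-1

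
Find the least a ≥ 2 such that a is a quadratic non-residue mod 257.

(2/257) = +1, so 2 is a residue.
(3/257) = −1, so 3 is the smallest positive non-residue mod 257.

3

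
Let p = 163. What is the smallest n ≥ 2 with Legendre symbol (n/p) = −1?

2

(2/163) = −1, so 2 is the smallest positive non-residue mod 163.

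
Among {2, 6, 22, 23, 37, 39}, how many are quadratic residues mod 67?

5

(2/67) = -1 → non-residue.
(6/67) = +1 → QR.
(22/67) = +1 → QR.
(23/67) = +1 → QR.
(37/67) = +1 → QR.
(39/67) = +1 → QR.
Total quadratic residues among the 6: 5.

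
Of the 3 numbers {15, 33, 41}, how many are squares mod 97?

1

(15/97) = -1 → non-residue.
(33/97) = +1 → QR.
(41/97) = -1 → non-residue.
Total quadratic residues among the 3: 1.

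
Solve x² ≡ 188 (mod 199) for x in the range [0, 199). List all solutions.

63, 136

Since 199 ≡ 3 (mod 4), a square root of 188 is 188^((199+1)/4) = 188^50 mod 199.
Repeated squaring: 188^2≡121, 188^4≡114, 188^8≡61, 188^16≡139, 188^32≡18 (mod 199).
188^50 = 188^(32+16+2) ≡ 63 (mod 199).
Check: 63² = 3969 ≡ 188 (mod 199). The two roots are 63 and 136.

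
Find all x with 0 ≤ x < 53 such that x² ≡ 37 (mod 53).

14, 39

53 ≡ 1 (mod 4), so we find a root by search.
Trying successive values, 14² = 196 ≡ 37 (mod 53). The other root is 53 − 14 = 39.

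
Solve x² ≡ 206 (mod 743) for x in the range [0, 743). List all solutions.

Since 743 ≡ 3 (mod 4), a square root of 206 is 206^((743+1)/4) = 206^186 mod 743.
Repeated squaring: 206^2≡85, 206^4≡538, 206^8≡417, 206^16≡27, 206^32≡729, 206^64≡196, 206^128≡523 (mod 743).
206^186 = 206^(128+32+16+8+2) ≡ 376 (mod 743).
Check: 376² = 141376 ≡ 206 (mod 743). The two roots are 367 and 376.

367, 376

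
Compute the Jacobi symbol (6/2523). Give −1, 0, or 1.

0

Pull out 2: since 2523 ≡ 3 (mod 8), (2/2523) = -1.
Reciprocity: 3 ≡ 3 and 2523 ≡ 3 (mod 4), so (3/2523) = −(2523/3).
Reduce top mod 3: now compute (0/3).
Top reduces to 0: gcd > 1, so the symbol is 0.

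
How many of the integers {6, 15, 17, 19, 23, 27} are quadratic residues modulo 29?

2

(6/29) = +1 → QR.
(15/29) = -1 → non-residue.
(17/29) = -1 → non-residue.
(19/29) = -1 → non-residue.
(23/29) = +1 → QR.
(27/29) = -1 → non-residue.
Total quadratic residues among the 6: 2.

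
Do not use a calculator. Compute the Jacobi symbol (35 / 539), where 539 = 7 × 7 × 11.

Reciprocity: 35 ≡ 3 and 539 ≡ 3 (mod 4), so (35/539) = −(539/35).
Reduce top mod 35: now compute (14/35).
Pull out 2: since 35 ≡ 3 (mod 8), (2/35) = -1.
Reciprocity: 7 ≡ 3 and 35 ≡ 3 (mod 4), so (7/35) = −(35/7).
Reduce top mod 7: now compute (0/7).
Top reduces to 0: gcd > 1, so the symbol is 0.

0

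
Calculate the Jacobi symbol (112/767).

-1

Pull out 2^4: since 767 ≡ 7 (mod 8), (2/767) = +1, so (2/767)^4 = +1.
Reciprocity: 7 ≡ 3 and 767 ≡ 3 (mod 4), so (7/767) = −(767/7).
Reduce top mod 7: now compute (4/7).
Pull out 2^2: since 7 ≡ 7 (mod 8), (2/7) = +1, so (2/7)^2 = +1.
Reached (1/7) = 1. Collecting the sign flips along the way, the symbol is -1.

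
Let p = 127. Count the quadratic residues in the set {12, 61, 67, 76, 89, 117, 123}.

3

(12/127) = -1 → non-residue.
(61/127) = +1 → QR.
(67/127) = -1 → non-residue.
(76/127) = +1 → QR.
(89/127) = -1 → non-residue.
(117/127) = +1 → QR.
(123/127) = -1 → non-residue.
Total quadratic residues among the 7: 3.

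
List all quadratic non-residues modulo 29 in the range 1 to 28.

2, 3, 8, 10, 11, 12, 14, 15, 17, 18, 19, 21, 26, 27

Square k = 1,…,14 (k and 29−k give the same square):
1²=1, 2²=4, 3²=9, 4²=16, 5²=25, 6²≡7, 7²≡20, 8²≡6, 9²≡23, 10²≡13, 11²≡5, 12²≡28, 13²≡24, 14²≡22 (mod 29).
The residues are {1, 4, 5, 6, 7, 9, 13, 16, 20, 22, 23, 24, 25, 28}; the non-residues are the remaining 14 nonzero classes.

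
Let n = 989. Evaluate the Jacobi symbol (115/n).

Reciprocity: 115 ≡ 3 and 989 ≡ 1 (mod 4), so (115/989) = +(989/115).
Reduce top mod 115: now compute (69/115).
Reciprocity: 69 ≡ 1 and 115 ≡ 3 (mod 4), so (69/115) = +(115/69).
Reduce top mod 69: now compute (46/69).
Pull out 2: since 69 ≡ 5 (mod 8), (2/69) = -1.
Reciprocity: 23 ≡ 3 and 69 ≡ 1 (mod 4), so (23/69) = +(69/23).
Reduce top mod 23: now compute (0/23).
Top reduces to 0: gcd > 1, so the symbol is 0.

0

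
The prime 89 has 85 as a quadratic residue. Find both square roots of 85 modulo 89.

89 ≡ 1 (mod 4), so we find a root by search.
Trying successive values, 21² = 441 ≡ 85 (mod 89). The other root is 89 − 21 = 68.

21, 68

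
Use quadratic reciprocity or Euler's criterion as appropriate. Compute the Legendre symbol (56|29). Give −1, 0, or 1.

First reduce: 56 ≡ 27 (mod 29).
Reciprocity: 27 ≡ 3 and 29 ≡ 1 (mod 4), so (27/29) = +(29/27).
Reduce top mod 27: now compute (2/27).
Pull out 2: since 27 ≡ 3 (mod 8), (2/27) = -1.
Reached (1/27) = 1. Collecting the sign flips along the way, the symbol is -1.

-1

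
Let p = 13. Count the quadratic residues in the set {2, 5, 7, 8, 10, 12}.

(2/13) = -1 → non-residue.
(5/13) = -1 → non-residue.
(7/13) = -1 → non-residue.
(8/13) = -1 → non-residue.
(10/13) = +1 → QR.
(12/13) = +1 → QR.
Total quadratic residues among the 6: 2.

2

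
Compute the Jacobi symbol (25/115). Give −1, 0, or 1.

Reciprocity: 25 ≡ 1 and 115 ≡ 3 (mod 4), so (25/115) = +(115/25).
Reduce top mod 25: now compute (15/25).
Reciprocity: 15 ≡ 3 and 25 ≡ 1 (mod 4), so (15/25) = +(25/15).
Reduce top mod 15: now compute (10/15).
Pull out 2: since 15 ≡ 7 (mod 8), (2/15) = +1.
Reciprocity: 5 ≡ 1 and 15 ≡ 3 (mod 4), so (5/15) = +(15/5).
Reduce top mod 5: now compute (0/5).
Top reduces to 0: gcd > 1, so the symbol is 0.

0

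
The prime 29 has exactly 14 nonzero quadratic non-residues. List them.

Square k = 1,…,14 (k and 29−k give the same square):
1²=1, 2²=4, 3²=9, 4²=16, 5²=25, 6²≡7, 7²≡20, 8²≡6, 9²≡23, 10²≡13, 11²≡5, 12²≡28, 13²≡24, 14²≡22 (mod 29).
The residues are {1, 4, 5, 6, 7, 9, 13, 16, 20, 22, 23, 24, 25, 28}; the non-residues are the remaining 14 nonzero classes.

2, 3, 8, 10, 11, 12, 14, 15, 17, 18, 19, 21, 26, 27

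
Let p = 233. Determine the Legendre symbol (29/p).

Euler's criterion: (29/233) ≡ 29^116 (mod 233).
29^2 ≡ 142 (mod 233)
29^4 ≡ 126 (mod 233)
29^8 ≡ 32 (mod 233)
29^16 ≡ 92 (mod 233)
29^32 ≡ 76 (mod 233)
29^64 ≡ 184 (mod 233)
29^116 = 29^(64+32+16+4) ≡ 1 (mod 233).
Result is 1, so (29/233) = 1.

1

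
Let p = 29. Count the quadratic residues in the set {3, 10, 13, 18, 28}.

(3/29) = -1 → non-residue.
(10/29) = -1 → non-residue.
(13/29) = +1 → QR.
(18/29) = -1 → non-residue.
(28/29) = +1 → QR.
Total quadratic residues among the 5: 2.

2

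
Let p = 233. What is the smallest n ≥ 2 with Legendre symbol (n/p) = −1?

(2/233) = +1, so 2 is a residue.
(3/233) = −1, so 3 is the smallest positive non-residue mod 233.

3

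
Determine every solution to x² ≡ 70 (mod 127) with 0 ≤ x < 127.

18, 109

Since 127 ≡ 3 (mod 4), a square root of 70 is 70^((127+1)/4) = 70^32 mod 127.
Repeated squaring: 70^2≡74, 70^4≡15, 70^8≡98, 70^16≡79, 70^32≡18 (mod 127).
70^32 = 70^(32) ≡ 18 (mod 127).
Check: 18² = 324 ≡ 70 (mod 127). The two roots are 18 and 109.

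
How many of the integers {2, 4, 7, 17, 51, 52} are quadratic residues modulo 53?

4

(2/53) = -1 → non-residue.
(4/53) = +1 → QR.
(7/53) = +1 → QR.
(17/53) = +1 → QR.
(51/53) = -1 → non-residue.
(52/53) = +1 → QR.
Total quadratic residues among the 6: 4.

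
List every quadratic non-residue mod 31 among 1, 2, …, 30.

Square k = 1,…,15 (k and 31−k give the same square):
1²=1, 2²=4, 3²=9, 4²=16, 5²=25, 6²≡5, 7²≡18, 8²≡2, 9²≡19, 10²≡7, 11²≡28, 12²≡20, 13²≡14, 14²≡10, 15²≡8 (mod 31).
The residues are {1, 2, 4, 5, 7, 8, 9, 10, 14, 16, 18, 19, 20, 25, 28}; the non-residues are the remaining 15 nonzero classes.

3, 6, 11, 12, 13, 15, 17, 21, 22, 23, 24, 26, 27, 29, 30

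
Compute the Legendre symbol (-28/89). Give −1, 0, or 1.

-1

First reduce: -28 ≡ 61 (mod 89).
Reciprocity: 61 ≡ 1 and 89 ≡ 1 (mod 4), so (61/89) = +(89/61).
Reduce top mod 61: now compute (28/61).
Pull out 2^2: since 61 ≡ 5 (mod 8), (2/61) = -1, so (2/61)^2 = +1.
Reciprocity: 7 ≡ 3 and 61 ≡ 1 (mod 4), so (7/61) = +(61/7).
Reduce top mod 7: now compute (5/7).
Reciprocity: 5 ≡ 1 and 7 ≡ 3 (mod 4), so (5/7) = +(7/5).
Reduce top mod 5: now compute (2/5).
Pull out 2: since 5 ≡ 5 (mod 8), (2/5) = -1.
Reached (1/5) = 1. Collecting the sign flips along the way, the symbol is -1.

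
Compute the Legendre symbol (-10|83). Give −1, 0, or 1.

Euler's criterion: (-10/83) ≡ 73^41 (mod 83).
73^2 ≡ 17 (mod 83)
73^4 ≡ 40 (mod 83)
73^8 ≡ 23 (mod 83)
73^16 ≡ 31 (mod 83)
73^32 ≡ 48 (mod 83)
73^41 = 73^(32+8+1) ≡ 82 (mod 83).
Result is 82 ≡ −1, so (-10/83) = −1.

-1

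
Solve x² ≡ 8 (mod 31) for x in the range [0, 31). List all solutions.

15, 16

Since 31 ≡ 3 (mod 4), a square root of 8 is 8^((31+1)/4) = 8^8 mod 31.
Repeated squaring: 8^2≡2, 8^4≡4, 8^8≡16 (mod 31).
8^8 = 8^(8) ≡ 16 (mod 31).
Check: 16² = 256 ≡ 8 (mod 31). The two roots are 15 and 16.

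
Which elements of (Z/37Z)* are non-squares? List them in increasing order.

Square k = 1,…,18 (k and 37−k give the same square):
1²=1, 2²=4, 3²=9, 4²=16, 5²=25, 6²=36, 7²≡12, 8²≡27, 9²≡7, 10²≡26, 11²≡10, 12²≡33, 13²≡21, 14²≡11, 15²≡3, 16²≡34, 17²≡30, 18²≡28 (mod 37).
The residues are {1, 3, 4, 7, 9, 10, 11, 12, 16, 21, 25, 26, 27, 28, 30, 33, 34, 36}; the non-residues are the remaining 18 nonzero classes.

2, 5, 6, 8, 13, 14, 15, 17, 18, 19, 20, 22, 23, 24, 29, 31, 32, 35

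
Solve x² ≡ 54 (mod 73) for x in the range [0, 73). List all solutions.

73 ≡ 1 (mod 4), so we find a root by search.
Trying successive values, 28² = 784 ≡ 54 (mod 73). The other root is 73 − 28 = 45.

28, 45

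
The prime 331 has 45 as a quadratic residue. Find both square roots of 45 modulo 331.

37, 294

Since 331 ≡ 3 (mod 4), a square root of 45 is 45^((331+1)/4) = 45^83 mod 331.
Repeated squaring: 45^2≡39, 45^4≡197, 45^8≡82, 45^16≡104, 45^32≡224, 45^64≡195 (mod 331).
45^83 = 45^(64+16+2+1) ≡ 294 (mod 331).
Check: 294² = 86436 ≡ 45 (mod 331). The two roots are 37 and 294.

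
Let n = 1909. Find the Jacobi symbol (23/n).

0

Reciprocity: 23 ≡ 3 and 1909 ≡ 1 (mod 4), so (23/1909) = +(1909/23).
Reduce top mod 23: now compute (0/23).
Top reduces to 0: gcd > 1, so the symbol is 0.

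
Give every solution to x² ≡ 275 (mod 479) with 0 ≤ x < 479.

Since 479 ≡ 3 (mod 4), a square root of 275 is 275^((479+1)/4) = 275^120 mod 479.
Repeated squaring: 275^2≡422, 275^4≡375, 275^8≡278, 275^16≡165, 275^32≡401, 275^64≡336 (mod 479).
275^120 = 275^(64+32+16+8) ≡ 189 (mod 479).
Check: 189² = 35721 ≡ 275 (mod 479). The two roots are 189 and 290.

189, 290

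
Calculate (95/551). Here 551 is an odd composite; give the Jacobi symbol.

Reciprocity: 95 ≡ 3 and 551 ≡ 3 (mod 4), so (95/551) = −(551/95).
Reduce top mod 95: now compute (76/95).
Pull out 2^2: since 95 ≡ 7 (mod 8), (2/95) = +1, so (2/95)^2 = +1.
Reciprocity: 19 ≡ 3 and 95 ≡ 3 (mod 4), so (19/95) = −(95/19).
Reduce top mod 19: now compute (0/19).
Top reduces to 0: gcd > 1, so the symbol is 0.

0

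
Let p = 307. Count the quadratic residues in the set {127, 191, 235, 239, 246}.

(127/307) = +1 → QR.
(191/307) = +1 → QR.
(235/307) = +1 → QR.
(239/307) = -1 → non-residue.
(246/307) = +1 → QR.
Total quadratic residues among the 5: 4.

4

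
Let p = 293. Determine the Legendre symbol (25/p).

1

Reciprocity: 25 ≡ 1 and 293 ≡ 1 (mod 4), so (25/293) = +(293/25).
Reduce top mod 25: now compute (18/25).
Pull out 2: since 25 ≡ 1 (mod 8), (2/25) = +1.
Reciprocity: 9 ≡ 1 and 25 ≡ 1 (mod 4), so (9/25) = +(25/9).
Reduce top mod 9: now compute (7/9).
Reciprocity: 7 ≡ 3 and 9 ≡ 1 (mod 4), so (7/9) = +(9/7).
Reduce top mod 7: now compute (2/7).
Pull out 2: since 7 ≡ 7 (mod 8), (2/7) = +1.
Reached (1/7) = 1. Collecting the sign flips along the way, the symbol is +1.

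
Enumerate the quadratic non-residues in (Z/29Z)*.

Square k = 1,…,14 (k and 29−k give the same square):
1²=1, 2²=4, 3²=9, 4²=16, 5²=25, 6²≡7, 7²≡20, 8²≡6, 9²≡23, 10²≡13, 11²≡5, 12²≡28, 13²≡24, 14²≡22 (mod 29).
The residues are {1, 4, 5, 6, 7, 9, 13, 16, 20, 22, 23, 24, 25, 28}; the non-residues are the remaining 14 nonzero classes.

2 3 8 10 11 12 14 15 17 18 19 21 26 27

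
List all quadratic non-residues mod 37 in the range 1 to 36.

2,5,6,8,13,14,15,17,18,19,20,22,23,24,29,31,32,35

Square k = 1,…,18 (k and 37−k give the same square):
1²=1, 2²=4, 3²=9, 4²=16, 5²=25, 6²=36, 7²≡12, 8²≡27, 9²≡7, 10²≡26, 11²≡10, 12²≡33, 13²≡21, 14²≡11, 15²≡3, 16²≡34, 17²≡30, 18²≡28 (mod 37).
The residues are {1, 3, 4, 7, 9, 10, 11, 12, 16, 21, 25, 26, 27, 28, 30, 33, 34, 36}; the non-residues are the remaining 18 nonzero classes.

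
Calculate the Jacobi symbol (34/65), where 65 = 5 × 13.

Pull out 2: since 65 ≡ 1 (mod 8), (2/65) = +1.
Reciprocity: 17 ≡ 1 and 65 ≡ 1 (mod 4), so (17/65) = +(65/17).
Reduce top mod 17: now compute (14/17).
Pull out 2: since 17 ≡ 1 (mod 8), (2/17) = +1.
Reciprocity: 7 ≡ 3 and 17 ≡ 1 (mod 4), so (7/17) = +(17/7).
Reduce top mod 7: now compute (3/7).
Reciprocity: 3 ≡ 3 and 7 ≡ 3 (mod 4), so (3/7) = −(7/3).
Reduce top mod 3: now compute (1/3).
Reached (1/3) = 1. Collecting the sign flips along the way, the symbol is -1.

-1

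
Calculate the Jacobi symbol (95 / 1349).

0

Reciprocity: 95 ≡ 3 and 1349 ≡ 1 (mod 4), so (95/1349) = +(1349/95).
Reduce top mod 95: now compute (19/95).
Reciprocity: 19 ≡ 3 and 95 ≡ 3 (mod 4), so (19/95) = −(95/19).
Reduce top mod 19: now compute (0/19).
Top reduces to 0: gcd > 1, so the symbol is 0.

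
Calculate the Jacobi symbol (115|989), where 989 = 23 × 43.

Reciprocity: 115 ≡ 3 and 989 ≡ 1 (mod 4), so (115/989) = +(989/115).
Reduce top mod 115: now compute (69/115).
Reciprocity: 69 ≡ 1 and 115 ≡ 3 (mod 4), so (69/115) = +(115/69).
Reduce top mod 69: now compute (46/69).
Pull out 2: since 69 ≡ 5 (mod 8), (2/69) = -1.
Reciprocity: 23 ≡ 3 and 69 ≡ 1 (mod 4), so (23/69) = +(69/23).
Reduce top mod 23: now compute (0/23).
Top reduces to 0: gcd > 1, so the symbol is 0.

0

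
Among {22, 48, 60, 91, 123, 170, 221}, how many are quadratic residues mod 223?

(22/223) = -1 → non-residue.
(48/223) = -1 → non-residue.
(60/223) = +1 → QR.
(91/223) = -1 → non-residue.
(123/223) = -1 → non-residue.
(170/223) = -1 → non-residue.
(221/223) = -1 → non-residue.
Total quadratic residues among the 7: 1.

1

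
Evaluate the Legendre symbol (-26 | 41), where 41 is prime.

-1

Euler's criterion: (-26/41) ≡ 15^20 (mod 41).
15^2 ≡ 20 (mod 41)
15^4 ≡ 31 (mod 41)
15^8 ≡ 18 (mod 41)
15^16 ≡ 37 (mod 41)
15^20 = 15^(16+4) ≡ 40 (mod 41).
Result is 40 ≡ −1, so (-26/41) = −1.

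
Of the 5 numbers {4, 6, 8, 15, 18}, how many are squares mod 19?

(4/19) = +1 → QR.
(6/19) = +1 → QR.
(8/19) = -1 → non-residue.
(15/19) = -1 → non-residue.
(18/19) = -1 → non-residue.
Total quadratic residues among the 5: 2.

2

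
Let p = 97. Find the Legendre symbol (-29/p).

First reduce: -29 ≡ 68 (mod 97).
Pull out 2^2: since 97 ≡ 1 (mod 8), (2/97) = +1, so (2/97)^2 = +1.
Reciprocity: 17 ≡ 1 and 97 ≡ 1 (mod 4), so (17/97) = +(97/17).
Reduce top mod 17: now compute (12/17).
Pull out 2^2: since 17 ≡ 1 (mod 8), (2/17) = +1, so (2/17)^2 = +1.
Reciprocity: 3 ≡ 3 and 17 ≡ 1 (mod 4), so (3/17) = +(17/3).
Reduce top mod 3: now compute (2/3).
Pull out 2: since 3 ≡ 3 (mod 8), (2/3) = -1.
Reached (1/3) = 1. Collecting the sign flips along the way, the symbol is -1.

-1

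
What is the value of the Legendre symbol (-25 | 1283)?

-1

First reduce: -25 ≡ 1258 (mod 1283).
Pull out 2: since 1283 ≡ 3 (mod 8), (2/1283) = -1.
Reciprocity: 629 ≡ 1 and 1283 ≡ 3 (mod 4), so (629/1283) = +(1283/629).
Reduce top mod 629: now compute (25/629).
Reciprocity: 25 ≡ 1 and 629 ≡ 1 (mod 4), so (25/629) = +(629/25).
Reduce top mod 25: now compute (4/25).
Pull out 2^2: since 25 ≡ 1 (mod 8), (2/25) = +1, so (2/25)^2 = +1.
Reached (1/25) = 1. Collecting the sign flips along the way, the symbol is -1.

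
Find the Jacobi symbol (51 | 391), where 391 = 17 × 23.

Reciprocity: 51 ≡ 3 and 391 ≡ 3 (mod 4), so (51/391) = −(391/51).
Reduce top mod 51: now compute (34/51).
Pull out 2: since 51 ≡ 3 (mod 8), (2/51) = -1.
Reciprocity: 17 ≡ 1 and 51 ≡ 3 (mod 4), so (17/51) = +(51/17).
Reduce top mod 17: now compute (0/17).
Top reduces to 0: gcd > 1, so the symbol is 0.

0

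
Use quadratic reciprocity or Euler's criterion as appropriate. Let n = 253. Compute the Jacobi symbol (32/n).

Pull out 2^5: since 253 ≡ 5 (mod 8), (2/253) = -1, so (2/253)^5 = -1.
Reached (1/253) = 1. Collecting the sign flips along the way, the symbol is -1.

-1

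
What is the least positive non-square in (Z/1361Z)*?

(2/1361) = +1, so 2 is a residue.
(3/1361) = −1, so 3 is the smallest positive non-residue mod 1361.

3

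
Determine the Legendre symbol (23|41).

1

Euler's criterion: (23/41) ≡ 23^20 (mod 41).
23^2 ≡ 37 (mod 41)
23^4 ≡ 16 (mod 41)
23^8 ≡ 10 (mod 41)
23^16 ≡ 18 (mod 41)
23^20 = 23^(16+4) ≡ 1 (mod 41).
Result is 1, so (23/41) = 1.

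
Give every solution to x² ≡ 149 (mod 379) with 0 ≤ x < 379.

161, 218

Since 379 ≡ 3 (mod 4), a square root of 149 is 149^((379+1)/4) = 149^95 mod 379.
Repeated squaring: 149^2≡219, 149^4≡207, 149^8≡22, 149^16≡105, 149^32≡34, 149^64≡19 (mod 379).
149^95 = 149^(64+16+8+4+2+1) ≡ 218 (mod 379).
Check: 218² = 47524 ≡ 149 (mod 379). The two roots are 161 and 218.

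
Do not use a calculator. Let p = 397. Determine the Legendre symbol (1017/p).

First reduce: 1017 ≡ 223 (mod 397).
Reciprocity: 223 ≡ 3 and 397 ≡ 1 (mod 4), so (223/397) = +(397/223).
Reduce top mod 223: now compute (174/223).
Pull out 2: since 223 ≡ 7 (mod 8), (2/223) = +1.
Reciprocity: 87 ≡ 3 and 223 ≡ 3 (mod 4), so (87/223) = −(223/87).
Reduce top mod 87: now compute (49/87).
Reciprocity: 49 ≡ 1 and 87 ≡ 3 (mod 4), so (49/87) = +(87/49).
Reduce top mod 49: now compute (38/49).
Pull out 2: since 49 ≡ 1 (mod 8), (2/49) = +1.
Reciprocity: 19 ≡ 3 and 49 ≡ 1 (mod 4), so (19/49) = +(49/19).
Reduce top mod 19: now compute (11/19).
Reciprocity: 11 ≡ 3 and 19 ≡ 3 (mod 4), so (11/19) = −(19/11).
Reduce top mod 11: now compute (8/11).
Pull out 2^3: since 11 ≡ 3 (mod 8), (2/11) = -1, so (2/11)^3 = -1.
Reached (1/11) = 1. Collecting the sign flips along the way, the symbol is -1.

-1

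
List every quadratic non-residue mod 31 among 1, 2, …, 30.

3 6 11 12 13 15 17 21 22 23 24 26 27 29 30

Square k = 1,…,15 (k and 31−k give the same square):
1²=1, 2²=4, 3²=9, 4²=16, 5²=25, 6²≡5, 7²≡18, 8²≡2, 9²≡19, 10²≡7, 11²≡28, 12²≡20, 13²≡14, 14²≡10, 15²≡8 (mod 31).
The residues are {1, 2, 4, 5, 7, 8, 9, 10, 14, 16, 18, 19, 20, 25, 28}; the non-residues are the remaining 15 nonzero classes.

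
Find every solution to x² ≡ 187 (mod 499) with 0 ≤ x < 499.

108, 391

Since 499 ≡ 3 (mod 4), a square root of 187 is 187^((499+1)/4) = 187^125 mod 499.
Repeated squaring: 187^2≡39, 187^4≡24, 187^8≡77, 187^16≡440, 187^32≡487, 187^64≡144 (mod 499).
187^125 = 187^(64+32+16+8+4+1) ≡ 391 (mod 499).
Check: 391² = 152881 ≡ 187 (mod 499). The two roots are 108 and 391.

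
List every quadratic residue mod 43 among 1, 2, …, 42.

1,4,6,9,10,11,13,14,15,16,17,21,23,24,25,31,35,36,38,40,41

Square k = 1,…,21 (k and 43−k give the same square):
1²=1, 2²=4, 3²=9, 4²=16, 5²=25, 6²=36, 7²≡6, 8²≡21, 9²≡38, 10²≡14, 11²≡35, 12²≡15, 13²≡40, 14²≡24, 15²≡10, 16²≡41, 17²≡31, 18²≡23, 19²≡17, 20²≡13, 21²≡11 (mod 43).
So the quadratic residues mod 43 are {1, 4, 6, 9, 10, 11, 13, 14, 15, 16, 17, 21, 23, 24, 25, 31, 35, 36, 38, 40, 41}.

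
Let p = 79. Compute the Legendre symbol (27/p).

-1

Euler's criterion: (27/79) ≡ 27^39 (mod 79).
27^2 ≡ 18 (mod 79)
27^4 ≡ 8 (mod 79)
27^8 ≡ 64 (mod 79)
27^16 ≡ 67 (mod 79)
27^32 ≡ 65 (mod 79)
27^39 = 27^(32+4+2+1) ≡ 78 (mod 79).
Result is 78 ≡ −1, so (27/79) = −1.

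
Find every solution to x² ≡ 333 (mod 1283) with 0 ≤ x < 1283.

Since 1283 ≡ 3 (mod 4), a square root of 333 is 333^((1283+1)/4) = 333^321 mod 1283.
Repeated squaring: 333^2≡551, 333^4≡813, 333^8≡224, 333^16≡139, 333^32≡76, 333^64≡644, 333^128≡327, 333^256≡440 (mod 1283).
333^321 = 333^(256+64+1) ≡ 645 (mod 1283).
Check: 645² = 416025 ≡ 333 (mod 1283). The two roots are 638 and 645.

638, 645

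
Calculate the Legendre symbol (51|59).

Euler's criterion: (51/59) ≡ 51^29 (mod 59).
51^2 ≡ 5 (mod 59)
51^4 ≡ 25 (mod 59)
51^8 ≡ 35 (mod 59)
51^16 ≡ 45 (mod 59)
51^29 = 51^(16+8+4+1) ≡ 1 (mod 59).
Result is 1, so (51/59) = 1.

1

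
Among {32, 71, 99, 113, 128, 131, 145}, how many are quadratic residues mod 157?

(32/157) = -1 → non-residue.
(71/157) = +1 → QR.
(99/157) = +1 → QR.
(113/157) = +1 → QR.
(128/157) = -1 → non-residue.
(131/157) = -1 → non-residue.
(145/157) = +1 → QR.
Total quadratic residues among the 7: 4.

4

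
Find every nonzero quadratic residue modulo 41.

1, 2, 4, 5, 8, 9, 10, 16, 18, 20, 21, 23, 25, 31, 32, 33, 36, 37, 39, 40

Square k = 1,…,20 (k and 41−k give the same square):
1²=1, 2²=4, 3²=9, 4²=16, 5²=25, 6²=36, 7²≡8, 8²≡23, 9²≡40, 10²≡18, 11²≡39, 12²≡21, 13²≡5, 14²≡32, 15²≡20, 16²≡10, 17²≡2, 18²≡37, 19²≡33, 20²≡31 (mod 41).
So the quadratic residues mod 41 are {1, 2, 4, 5, 8, 9, 10, 16, 18, 20, 21, 23, 25, 31, 32, 33, 36, 37, 39, 40}.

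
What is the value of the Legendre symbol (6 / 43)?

1

Euler's criterion: (6/43) ≡ 6^21 (mod 43).
6^2 ≡ 36 (mod 43)
6^4 ≡ 6 (mod 43)
6^8 ≡ 36 (mod 43)
6^16 ≡ 6 (mod 43)
6^21 = 6^(16+4+1) ≡ 1 (mod 43).
Result is 1, so (6/43) = 1.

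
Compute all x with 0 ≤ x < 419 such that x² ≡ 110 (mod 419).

Since 419 ≡ 3 (mod 4), a square root of 110 is 110^((419+1)/4) = 110^105 mod 419.
Repeated squaring: 110^2≡368, 110^4≡87, 110^8≡27, 110^16≡310, 110^32≡149, 110^64≡413 (mod 419).
110^105 = 110^(64+32+8+1) ≡ 23 (mod 419).
Check: 23² = 529 ≡ 110 (mod 419). The two roots are 23 and 396.

23, 396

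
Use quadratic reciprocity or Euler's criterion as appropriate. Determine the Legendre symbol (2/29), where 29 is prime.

Pull out 2: since 29 ≡ 5 (mod 8), (2/29) = -1.
Reached (1/29) = 1. Collecting the sign flips along the way, the symbol is -1.

-1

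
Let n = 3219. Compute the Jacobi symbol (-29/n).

0

First reduce: -29 ≡ 3190 (mod 3219).
Pull out 2: since 3219 ≡ 3 (mod 8), (2/3219) = -1.
Reciprocity: 1595 ≡ 3 and 3219 ≡ 3 (mod 4), so (1595/3219) = −(3219/1595).
Reduce top mod 1595: now compute (29/1595).
Reciprocity: 29 ≡ 1 and 1595 ≡ 3 (mod 4), so (29/1595) = +(1595/29).
Reduce top mod 29: now compute (0/29).
Top reduces to 0: gcd > 1, so the symbol is 0.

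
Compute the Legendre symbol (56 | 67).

Pull out 2^3: since 67 ≡ 3 (mod 8), (2/67) = -1, so (2/67)^3 = -1.
Reciprocity: 7 ≡ 3 and 67 ≡ 3 (mod 4), so (7/67) = −(67/7).
Reduce top mod 7: now compute (4/7).
Pull out 2^2: since 7 ≡ 7 (mod 8), (2/7) = +1, so (2/7)^2 = +1.
Reached (1/7) = 1. Collecting the sign flips along the way, the symbol is +1.

1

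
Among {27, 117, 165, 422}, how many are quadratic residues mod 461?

(27/461) = -1 → non-residue.
(117/461) = -1 → non-residue.
(165/461) = +1 → QR.
(422/461) = +1 → QR.
Total quadratic residues among the 4: 2.

2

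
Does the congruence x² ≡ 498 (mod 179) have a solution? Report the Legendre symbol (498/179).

First reduce: 498 ≡ 140 (mod 179).
Pull out 2^2: since 179 ≡ 3 (mod 8), (2/179) = -1, so (2/179)^2 = +1.
Reciprocity: 35 ≡ 3 and 179 ≡ 3 (mod 4), so (35/179) = −(179/35).
Reduce top mod 35: now compute (4/35).
Pull out 2^2: since 35 ≡ 3 (mod 8), (2/35) = -1, so (2/35)^2 = +1.
Reached (1/35) = 1. Collecting the sign flips along the way, the symbol is -1.

-1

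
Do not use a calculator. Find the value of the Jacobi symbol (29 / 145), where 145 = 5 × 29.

0

Reciprocity: 29 ≡ 1 and 145 ≡ 1 (mod 4), so (29/145) = +(145/29).
Reduce top mod 29: now compute (0/29).
Top reduces to 0: gcd > 1, so the symbol is 0.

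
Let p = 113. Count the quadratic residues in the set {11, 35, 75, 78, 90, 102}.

(11/113) = +1 → QR.
(35/113) = -1 → non-residue.
(75/113) = -1 → non-residue.
(78/113) = -1 → non-residue.
(90/113) = -1 → non-residue.
(102/113) = +1 → QR.
Total quadratic residues among the 6: 2.

2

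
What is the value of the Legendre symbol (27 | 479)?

1

Reciprocity: 27 ≡ 3 and 479 ≡ 3 (mod 4), so (27/479) = −(479/27).
Reduce top mod 27: now compute (20/27).
Pull out 2^2: since 27 ≡ 3 (mod 8), (2/27) = -1, so (2/27)^2 = +1.
Reciprocity: 5 ≡ 1 and 27 ≡ 3 (mod 4), so (5/27) = +(27/5).
Reduce top mod 5: now compute (2/5).
Pull out 2: since 5 ≡ 5 (mod 8), (2/5) = -1.
Reached (1/5) = 1. Collecting the sign flips along the way, the symbol is +1.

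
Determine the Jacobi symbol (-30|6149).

1

First reduce: -30 ≡ 6119 (mod 6149).
Reciprocity: 6119 ≡ 3 and 6149 ≡ 1 (mod 4), so (6119/6149) = +(6149/6119).
Reduce top mod 6119: now compute (30/6119).
Pull out 2: since 6119 ≡ 7 (mod 8), (2/6119) = +1.
Reciprocity: 15 ≡ 3 and 6119 ≡ 3 (mod 4), so (15/6119) = −(6119/15).
Reduce top mod 15: now compute (14/15).
Pull out 2: since 15 ≡ 7 (mod 8), (2/15) = +1.
Reciprocity: 7 ≡ 3 and 15 ≡ 3 (mod 4), so (7/15) = −(15/7).
Reduce top mod 7: now compute (1/7).
Reached (1/7) = 1. Collecting the sign flips along the way, the symbol is +1.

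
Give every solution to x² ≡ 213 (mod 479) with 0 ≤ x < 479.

Since 479 ≡ 3 (mod 4), a square root of 213 is 213^((479+1)/4) = 213^120 mod 479.
Repeated squaring: 213^2≡343, 213^4≡294, 213^8≡216, 213^16≡193, 213^32≡366, 213^64≡315 (mod 479).
213^120 = 213^(64+32+16+8) ≡ 160 (mod 479).
Check: 160² = 25600 ≡ 213 (mod 479). The two roots are 160 and 319.

160, 319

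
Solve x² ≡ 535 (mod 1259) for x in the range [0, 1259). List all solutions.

Since 1259 ≡ 3 (mod 4), a square root of 535 is 535^((1259+1)/4) = 535^315 mod 1259.
Repeated squaring: 535^2≡432, 535^4≡292, 535^8≡911, 535^16≡240, 535^32≡945, 535^64≡394, 535^128≡379, 535^256≡115 (mod 1259).
535^315 = 535^(256+32+16+8+2+1) ≡ 702 (mod 1259).
Check: 702² = 492804 ≡ 535 (mod 1259). The two roots are 557 and 702.

557, 702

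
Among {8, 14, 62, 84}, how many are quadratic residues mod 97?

2

(8/97) = +1 → QR.
(14/97) = -1 → non-residue.
(62/97) = +1 → QR.
(84/97) = -1 → non-residue.
Total quadratic residues among the 4: 2.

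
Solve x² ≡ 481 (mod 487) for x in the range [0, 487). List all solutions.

54, 433

Since 487 ≡ 3 (mod 4), a square root of 481 is 481^((487+1)/4) = 481^122 mod 487.
Repeated squaring: 481^2≡36, 481^4≡322, 481^8≡440, 481^16≡261, 481^32≡428, 481^64≡72 (mod 487).
481^122 = 481^(64+32+16+8+2) ≡ 433 (mod 487).
Check: 433² = 187489 ≡ 481 (mod 487). The two roots are 54 and 433.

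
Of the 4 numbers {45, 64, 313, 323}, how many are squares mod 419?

3

(45/419) = +1 → QR.
(64/419) = +1 → QR.
(313/419) = -1 → non-residue.
(323/419) = +1 → QR.
Total quadratic residues among the 4: 3.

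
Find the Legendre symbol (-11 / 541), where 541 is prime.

First reduce: -11 ≡ 530 (mod 541).
Pull out 2: since 541 ≡ 5 (mod 8), (2/541) = -1.
Reciprocity: 265 ≡ 1 and 541 ≡ 1 (mod 4), so (265/541) = +(541/265).
Reduce top mod 265: now compute (11/265).
Reciprocity: 11 ≡ 3 and 265 ≡ 1 (mod 4), so (11/265) = +(265/11).
Reduce top mod 11: now compute (1/11).
Reached (1/11) = 1. Collecting the sign flips along the way, the symbol is -1.

-1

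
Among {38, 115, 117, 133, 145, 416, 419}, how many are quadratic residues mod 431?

3

(38/431) = +1 → QR.
(115/431) = +1 → QR.
(117/431) = -1 → non-residue.
(133/431) = -1 → non-residue.
(145/431) = +1 → QR.
(416/431) = -1 → non-residue.
(419/431) = -1 → non-residue.
Total quadratic residues among the 7: 3.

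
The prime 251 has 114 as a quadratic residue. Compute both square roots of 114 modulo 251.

Since 251 ≡ 3 (mod 4), a square root of 114 is 114^((251+1)/4) = 114^63 mod 251.
Repeated squaring: 114^2≡195, 114^4≡124, 114^8≡65, 114^16≡209, 114^32≡7 (mod 251).
114^63 = 114^(32+16+8+4+2+1) ≡ 214 (mod 251).
Check: 214² = 45796 ≡ 114 (mod 251). The two roots are 37 and 214.

37, 214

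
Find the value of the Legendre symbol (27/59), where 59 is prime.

Reciprocity: 27 ≡ 3 and 59 ≡ 3 (mod 4), so (27/59) = −(59/27).
Reduce top mod 27: now compute (5/27).
Reciprocity: 5 ≡ 1 and 27 ≡ 3 (mod 4), so (5/27) = +(27/5).
Reduce top mod 5: now compute (2/5).
Pull out 2: since 5 ≡ 5 (mod 8), (2/5) = -1.
Reached (1/5) = 1. Collecting the sign flips along the way, the symbol is +1.

1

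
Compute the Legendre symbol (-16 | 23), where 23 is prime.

Euler's criterion: (-16/23) ≡ 7^11 (mod 23).
7^2 ≡ 3 (mod 23)
7^4 ≡ 9 (mod 23)
7^8 ≡ 12 (mod 23)
7^11 = 7^(8+2+1) ≡ 22 (mod 23).
Result is 22 ≡ −1, so (-16/23) = −1.

-1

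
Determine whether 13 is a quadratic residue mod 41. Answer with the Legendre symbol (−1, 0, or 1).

Reciprocity: 13 ≡ 1 and 41 ≡ 1 (mod 4), so (13/41) = +(41/13).
Reduce top mod 13: now compute (2/13).
Pull out 2: since 13 ≡ 5 (mod 8), (2/13) = -1.
Reached (1/13) = 1. Collecting the sign flips along the way, the symbol is -1.

-1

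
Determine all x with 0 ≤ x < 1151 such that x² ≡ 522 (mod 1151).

Since 1151 ≡ 3 (mod 4), a square root of 522 is 522^((1151+1)/4) = 522^288 mod 1151.
Repeated squaring: 522^2≡848, 522^4≡880, 522^8≡928, 522^16≡236, 522^32≡448, 522^64≡430, 522^128≡740, 522^256≡875 (mod 1151).
522^288 = 522^(256+32) ≡ 660 (mod 1151).
Check: 660² = 435600 ≡ 522 (mod 1151). The two roots are 491 and 660.

491, 660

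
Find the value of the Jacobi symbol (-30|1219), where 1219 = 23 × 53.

-1

First reduce: -30 ≡ 1189 (mod 1219).
Reciprocity: 1189 ≡ 1 and 1219 ≡ 3 (mod 4), so (1189/1219) = +(1219/1189).
Reduce top mod 1189: now compute (30/1189).
Pull out 2: since 1189 ≡ 5 (mod 8), (2/1189) = -1.
Reciprocity: 15 ≡ 3 and 1189 ≡ 1 (mod 4), so (15/1189) = +(1189/15).
Reduce top mod 15: now compute (4/15).
Pull out 2^2: since 15 ≡ 7 (mod 8), (2/15) = +1, so (2/15)^2 = +1.
Reached (1/15) = 1. Collecting the sign flips along the way, the symbol is -1.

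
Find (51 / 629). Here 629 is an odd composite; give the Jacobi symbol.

Reciprocity: 51 ≡ 3 and 629 ≡ 1 (mod 4), so (51/629) = +(629/51).
Reduce top mod 51: now compute (17/51).
Reciprocity: 17 ≡ 1 and 51 ≡ 3 (mod 4), so (17/51) = +(51/17).
Reduce top mod 17: now compute (0/17).
Top reduces to 0: gcd > 1, so the symbol is 0.

0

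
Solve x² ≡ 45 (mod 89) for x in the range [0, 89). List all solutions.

89 ≡ 1 (mod 4), so we find a root by search.
Trying successive values, 32² = 1024 ≡ 45 (mod 89). The other root is 89 − 32 = 57.

32, 57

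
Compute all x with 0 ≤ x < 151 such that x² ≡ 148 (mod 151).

65, 86

Since 151 ≡ 3 (mod 4), a square root of 148 is 148^((151+1)/4) = 148^38 mod 151.
Repeated squaring: 148^2≡9, 148^4≡81, 148^8≡68, 148^16≡94, 148^32≡78 (mod 151).
148^38 = 148^(32+4+2) ≡ 86 (mod 151).
Check: 86² = 7396 ≡ 148 (mod 151). The two roots are 65 and 86.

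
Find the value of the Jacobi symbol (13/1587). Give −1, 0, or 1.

Reciprocity: 13 ≡ 1 and 1587 ≡ 3 (mod 4), so (13/1587) = +(1587/13).
Reduce top mod 13: now compute (1/13).
Reached (1/13) = 1. Collecting the sign flips along the way, the symbol is +1.

1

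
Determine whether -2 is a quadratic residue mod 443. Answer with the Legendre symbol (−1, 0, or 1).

Euler's criterion: (-2/443) ≡ 441^221 (mod 443).
441^2 ≡ 4 (mod 443)
441^4 ≡ 16 (mod 443)
441^8 ≡ 256 (mod 443)
441^16 ≡ 415 (mod 443)
441^32 ≡ 341 (mod 443)
441^64 ≡ 215 (mod 443)
441^128 ≡ 153 (mod 443)
441^221 = 441^(128+64+16+8+4+1) ≡ 1 (mod 443).
Result is 1, so (-2/443) = 1.

1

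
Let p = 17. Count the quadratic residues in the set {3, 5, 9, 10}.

1

(3/17) = -1 → non-residue.
(5/17) = -1 → non-residue.
(9/17) = +1 → QR.
(10/17) = -1 → non-residue.
Total quadratic residues among the 4: 1.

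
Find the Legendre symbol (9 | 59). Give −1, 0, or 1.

Euler's criterion: (9/59) ≡ 9^29 (mod 59).
9^2 ≡ 22 (mod 59)
9^4 ≡ 12 (mod 59)
9^8 ≡ 26 (mod 59)
9^16 ≡ 27 (mod 59)
9^29 = 9^(16+8+4+1) ≡ 1 (mod 59).
Result is 1, so (9/59) = 1.

1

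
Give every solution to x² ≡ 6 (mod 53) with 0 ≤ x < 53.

18, 35

53 ≡ 1 (mod 4), so we find a root by search.
Trying successive values, 18² = 324 ≡ 6 (mod 53). The other root is 53 − 18 = 35.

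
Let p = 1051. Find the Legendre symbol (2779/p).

First reduce: 2779 ≡ 677 (mod 1051).
Reciprocity: 677 ≡ 1 and 1051 ≡ 3 (mod 4), so (677/1051) = +(1051/677).
Reduce top mod 677: now compute (374/677).
Pull out 2: since 677 ≡ 5 (mod 8), (2/677) = -1.
Reciprocity: 187 ≡ 3 and 677 ≡ 1 (mod 4), so (187/677) = +(677/187).
Reduce top mod 187: now compute (116/187).
Pull out 2^2: since 187 ≡ 3 (mod 8), (2/187) = -1, so (2/187)^2 = +1.
Reciprocity: 29 ≡ 1 and 187 ≡ 3 (mod 4), so (29/187) = +(187/29).
Reduce top mod 29: now compute (13/29).
Reciprocity: 13 ≡ 1 and 29 ≡ 1 (mod 4), so (13/29) = +(29/13).
Reduce top mod 13: now compute (3/13).
Reciprocity: 3 ≡ 3 and 13 ≡ 1 (mod 4), so (3/13) = +(13/3).
Reduce top mod 3: now compute (1/3).
Reached (1/3) = 1. Collecting the sign flips along the way, the symbol is -1.

-1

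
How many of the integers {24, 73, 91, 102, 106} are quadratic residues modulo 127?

(24/127) = -1 → non-residue.
(73/127) = +1 → QR.
(91/127) = -1 → non-residue.
(102/127) = -1 → non-residue.
(106/127) = -1 → non-residue.
Total quadratic residues among the 5: 1.

1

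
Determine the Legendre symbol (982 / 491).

0

First reduce: 982 ≡ 0 (mod 491).
Top reduces to 0: gcd > 1, so the symbol is 0.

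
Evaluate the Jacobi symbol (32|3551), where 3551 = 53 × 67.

1

Pull out 2^5: since 3551 ≡ 7 (mod 8), (2/3551) = +1, so (2/3551)^5 = +1.
Reached (1/3551) = 1. Collecting the sign flips along the way, the symbol is +1.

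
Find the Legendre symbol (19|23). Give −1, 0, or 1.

Euler's criterion: (19/23) ≡ 19^11 (mod 23).
19^2 ≡ 16 (mod 23)
19^4 ≡ 3 (mod 23)
19^8 ≡ 9 (mod 23)
19^11 = 19^(8+2+1) ≡ 22 (mod 23).
Result is 22 ≡ −1, so (19/23) = −1.

-1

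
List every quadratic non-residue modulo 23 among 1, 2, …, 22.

Square k = 1,…,11 (k and 23−k give the same square):
1²=1, 2²=4, 3²=9, 4²=16, 5²≡2, 6²≡13, 7²≡3, 8²≡18, 9²≡12, 10²≡8, 11²≡6 (mod 23).
The residues are {1, 2, 3, 4, 6, 8, 9, 12, 13, 16, 18}; the non-residues are the remaining 11 nonzero classes.

5, 7, 10, 11, 14, 15, 17, 19, 20, 21, 22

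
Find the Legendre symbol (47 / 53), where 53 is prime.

1

Reciprocity: 47 ≡ 3 and 53 ≡ 1 (mod 4), so (47/53) = +(53/47).
Reduce top mod 47: now compute (6/47).
Pull out 2: since 47 ≡ 7 (mod 8), (2/47) = +1.
Reciprocity: 3 ≡ 3 and 47 ≡ 3 (mod 4), so (3/47) = −(47/3).
Reduce top mod 3: now compute (2/3).
Pull out 2: since 3 ≡ 3 (mod 8), (2/3) = -1.
Reached (1/3) = 1. Collecting the sign flips along the way, the symbol is +1.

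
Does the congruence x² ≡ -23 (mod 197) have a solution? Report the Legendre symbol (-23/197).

1

Euler's criterion: (-23/197) ≡ 174^98 (mod 197).
174^2 ≡ 135 (mod 197)
174^4 ≡ 101 (mod 197)
174^8 ≡ 154 (mod 197)
174^16 ≡ 76 (mod 197)
174^32 ≡ 63 (mod 197)
174^64 ≡ 29 (mod 197)
174^98 = 174^(64+32+2) ≡ 1 (mod 197).
Result is 1, so (-23/197) = 1.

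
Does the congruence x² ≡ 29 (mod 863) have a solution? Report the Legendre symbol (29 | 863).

Euler's criterion: (29/863) ≡ 29^431 (mod 863).
29^2 ≡ 841 (mod 863)
29^4 ≡ 484 (mod 863)
29^8 ≡ 383 (mod 863)
29^16 ≡ 842 (mod 863)
29^32 ≡ 441 (mod 863)
29^64 ≡ 306 (mod 863)
29^128 ≡ 432 (mod 863)
29^256 ≡ 216 (mod 863)
29^431 = 29^(256+128+32+8+4+2+1) ≡ 1 (mod 863).
Result is 1, so (29/863) = 1.

1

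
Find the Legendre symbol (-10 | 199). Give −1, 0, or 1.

-1

First reduce: -10 ≡ 189 (mod 199).
Reciprocity: 189 ≡ 1 and 199 ≡ 3 (mod 4), so (189/199) = +(199/189).
Reduce top mod 189: now compute (10/189).
Pull out 2: since 189 ≡ 5 (mod 8), (2/189) = -1.
Reciprocity: 5 ≡ 1 and 189 ≡ 1 (mod 4), so (5/189) = +(189/5).
Reduce top mod 5: now compute (4/5).
Pull out 2^2: since 5 ≡ 5 (mod 8), (2/5) = -1, so (2/5)^2 = +1.
Reached (1/5) = 1. Collecting the sign flips along the way, the symbol is -1.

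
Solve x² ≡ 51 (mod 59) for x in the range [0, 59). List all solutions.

Since 59 ≡ 3 (mod 4), a square root of 51 is 51^((59+1)/4) = 51^15 mod 59.
Repeated squaring: 51^2≡5, 51^4≡25, 51^8≡35 (mod 59).
51^15 = 51^(8+4+2+1) ≡ 46 (mod 59).
Check: 46² = 2116 ≡ 51 (mod 59). The two roots are 13 and 46.

13, 46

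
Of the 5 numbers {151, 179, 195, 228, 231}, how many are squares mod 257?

(151/257) = -1 → non-residue.
(179/257) = -1 → non-residue.
(195/257) = +1 → QR.
(228/257) = +1 → QR.
(231/257) = +1 → QR.
Total quadratic residues among the 5: 3.

3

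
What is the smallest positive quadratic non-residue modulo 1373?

(2/1373) = −1, so 2 is the smallest positive non-residue mod 1373.

2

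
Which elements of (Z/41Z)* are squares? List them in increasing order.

Square k = 1,…,20 (k and 41−k give the same square):
1²=1, 2²=4, 3²=9, 4²=16, 5²=25, 6²=36, 7²≡8, 8²≡23, 9²≡40, 10²≡18, 11²≡39, 12²≡21, 13²≡5, 14²≡32, 15²≡20, 16²≡10, 17²≡2, 18²≡37, 19²≡33, 20²≡31 (mod 41).
So the quadratic residues mod 41 are {1, 2, 4, 5, 8, 9, 10, 16, 18, 20, 21, 23, 25, 31, 32, 33, 36, 37, 39, 40}.

1,2,4,5,8,9,10,16,18,20,21,23,25,31,32,33,36,37,39,40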